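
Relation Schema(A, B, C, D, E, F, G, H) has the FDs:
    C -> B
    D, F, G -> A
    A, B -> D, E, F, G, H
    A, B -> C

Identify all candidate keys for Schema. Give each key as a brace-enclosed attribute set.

{A, B}, {A, C}, {B, D, F, G}, {C, D, F, G}

Closure of {A, B} is {A, B, C, D, E, F, G, H}, the whole schema; {A, B} is a candidate key.
Closure of {A, C} is {A, B, C, D, E, F, G, H}, the whole schema; {A, C} is a candidate key.
Closure of {B, D, F, G} is {A, B, C, D, E, F, G, H}, the whole schema; {B, D, F, G} is a candidate key.
Closure of {C, D, F, G} is {A, B, C, D, E, F, G, H}, the whole schema; {C, D, F, G} is a candidate key.
Any other superkey properly contains one of these, so there are no further candidate keys.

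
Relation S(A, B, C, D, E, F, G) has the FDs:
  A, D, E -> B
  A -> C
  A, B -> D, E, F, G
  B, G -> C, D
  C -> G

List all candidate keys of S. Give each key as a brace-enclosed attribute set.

{A, B}, {A, D, E}

Attributes never on any right-hand side: {A} — every candidate key must contain it.
Closure of {A, B} is {A, B, C, D, E, F, G}, the whole schema; {A, B} is a candidate key.
Closure of {A, D, E} is {A, B, C, D, E, F, G}, the whole schema; {A, D, E} is a candidate key.
No proper subset of any of these is a key, and no other minimal superkey exists.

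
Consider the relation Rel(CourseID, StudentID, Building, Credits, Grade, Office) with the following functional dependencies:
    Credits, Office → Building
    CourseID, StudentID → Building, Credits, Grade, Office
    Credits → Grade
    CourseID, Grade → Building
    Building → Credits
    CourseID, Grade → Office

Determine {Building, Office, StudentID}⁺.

{Building, Credits, Grade, Office, StudentID}

Start with {Building, Office, StudentID}.
Building → Credits applies; add {Credits} → now {Building, Credits, Office, StudentID}.
Credits → Grade applies; add {Grade} → now {Building, Credits, Grade, Office, StudentID}.
No further FD applies.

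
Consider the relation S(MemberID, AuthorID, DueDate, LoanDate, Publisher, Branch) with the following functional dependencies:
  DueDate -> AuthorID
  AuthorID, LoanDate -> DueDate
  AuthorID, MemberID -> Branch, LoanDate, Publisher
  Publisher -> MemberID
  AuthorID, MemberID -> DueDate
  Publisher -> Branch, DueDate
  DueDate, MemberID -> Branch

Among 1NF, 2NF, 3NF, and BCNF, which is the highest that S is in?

3NF

Candidate keys: {AuthorID, MemberID}, {DueDate, MemberID}, {Publisher}. Prime attributes: {AuthorID, DueDate, MemberID, Publisher}.
DueDate -> AuthorID: {DueDate}⁺ = {AuthorID, DueDate}, which is not all of the attributes, so the left side is not a superkey — BCNF is violated.
Its right-hand attributes {AuthorID} are all prime, as are those of every other non-superkey FD — the relation is in 3NF.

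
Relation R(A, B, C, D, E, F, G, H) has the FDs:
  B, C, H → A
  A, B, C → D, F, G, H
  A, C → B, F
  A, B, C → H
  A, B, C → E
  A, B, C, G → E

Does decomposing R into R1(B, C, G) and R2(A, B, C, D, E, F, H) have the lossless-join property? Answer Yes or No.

The shared attributes are {B, C} and {B, C}⁺ = {B, C}.
R1 ⊄ {B, C} and R2 ⊄ {B, C}, so the split is lossy.

No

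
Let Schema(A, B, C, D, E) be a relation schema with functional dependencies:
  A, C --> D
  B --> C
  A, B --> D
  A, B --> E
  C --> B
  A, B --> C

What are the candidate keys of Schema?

No FD produces {A}, so it must be in every candidate key.
{A, B} is a candidate key since {A, B}⁺ = {A, B, C, D, E} covers every attribute.
{A, C} is a candidate key since {A, C}⁺ = {A, B, C, D, E} covers every attribute.
Any other superkey properly contains one of these, so there are no further candidate keys.

{A, B}, {A, C}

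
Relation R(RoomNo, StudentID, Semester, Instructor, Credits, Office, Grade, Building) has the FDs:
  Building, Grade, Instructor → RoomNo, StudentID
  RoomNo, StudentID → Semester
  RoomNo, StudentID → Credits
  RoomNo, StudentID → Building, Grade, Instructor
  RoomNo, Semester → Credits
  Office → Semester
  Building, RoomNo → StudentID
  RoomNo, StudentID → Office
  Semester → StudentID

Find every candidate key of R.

{Building, RoomNo} is a candidate key since {Building, RoomNo}⁺ = {Building, Credits, Grade, Instructor, Office, RoomNo, Semester, StudentID} covers every attribute.
{Office, RoomNo} is a candidate key since {Office, RoomNo}⁺ = {Building, Credits, Grade, Instructor, Office, RoomNo, Semester, StudentID} covers every attribute.
{RoomNo, Semester} is a candidate key since {RoomNo, Semester}⁺ = {Building, Credits, Grade, Instructor, Office, RoomNo, Semester, StudentID} covers every attribute.
{RoomNo, StudentID} is a candidate key since {RoomNo, StudentID}⁺ = {Building, Credits, Grade, Instructor, Office, RoomNo, Semester, StudentID} covers every attribute.
{Building, Grade, Instructor} is a candidate key since {Building, Grade, Instructor}⁺ = {Building, Credits, Grade, Instructor, Office, RoomNo, Semester, StudentID} covers every attribute.
These are minimal and exhaustive — every other superkey contains one of them.

{Building, Grade, Instructor}, {Building, RoomNo}, {Office, RoomNo}, {RoomNo, Semester}, {RoomNo, StudentID}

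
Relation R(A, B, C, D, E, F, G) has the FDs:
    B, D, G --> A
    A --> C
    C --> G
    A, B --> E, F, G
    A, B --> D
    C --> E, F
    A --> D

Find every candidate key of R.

{A, B}, {B, C, D}, {B, D, G}

No FD produces {B}, so it must be in every candidate key.
{A, B} is a candidate key since {A, B}⁺ = {A, B, C, D, E, F, G} covers every attribute.
{B, C, D} is a candidate key since {B, C, D}⁺ = {A, B, C, D, E, F, G} covers every attribute.
{B, D, G} is a candidate key since {B, D, G}⁺ = {A, B, C, D, E, F, G} covers every attribute.
No proper subset of any of these is a key, and no other minimal superkey exists.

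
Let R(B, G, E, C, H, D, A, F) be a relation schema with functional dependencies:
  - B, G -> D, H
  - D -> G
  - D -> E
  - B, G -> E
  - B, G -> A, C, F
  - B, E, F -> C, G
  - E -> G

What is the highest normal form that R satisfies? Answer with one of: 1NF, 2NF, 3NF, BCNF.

Candidate keys: {B, D}, {B, E}, {B, G}. Prime attributes: {B, D, E, G}.
D -> G: {D}⁺ = {D, E, G}, which is not all of the attributes, so the left side is not a superkey — BCNF is violated.
Its right-hand attributes {G} are all prime, as are those of every other non-superkey FD — the relation is in 3NF.

3NF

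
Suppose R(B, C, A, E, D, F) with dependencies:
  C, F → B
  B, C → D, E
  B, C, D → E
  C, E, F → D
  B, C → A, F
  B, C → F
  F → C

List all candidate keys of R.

{F} is a candidate key since {F}⁺ = {A, B, C, D, E, F} covers every attribute.
{B, C} is a candidate key since {B, C}⁺ = {A, B, C, D, E, F} covers every attribute.
No proper subset of any of these is a key, and no other minimal superkey exists.

{B, C}, {F}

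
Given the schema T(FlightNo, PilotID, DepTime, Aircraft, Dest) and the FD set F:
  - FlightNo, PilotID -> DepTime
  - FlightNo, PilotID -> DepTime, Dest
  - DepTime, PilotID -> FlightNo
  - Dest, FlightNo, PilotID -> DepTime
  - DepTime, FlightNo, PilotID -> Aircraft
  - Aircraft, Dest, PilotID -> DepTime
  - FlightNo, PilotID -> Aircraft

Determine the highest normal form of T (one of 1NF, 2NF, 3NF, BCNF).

BCNF

Candidate keys: {Aircraft, Dest, PilotID}, {DepTime, PilotID}, {FlightNo, PilotID}. Prime attributes: {Aircraft, DepTime, Dest, FlightNo, PilotID}.
The left-hand side of every FD is a superkey, so BCNF is satisfied.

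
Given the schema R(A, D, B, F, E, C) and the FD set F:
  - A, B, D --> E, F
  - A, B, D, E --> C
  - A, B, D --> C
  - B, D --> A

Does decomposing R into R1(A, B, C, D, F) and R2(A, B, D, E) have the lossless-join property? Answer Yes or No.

Yes

Common attributes: {A, B, D}; their closure is {A, B, C, D, E, F}.
R1 is contained in that closure, so R1 ∩ R2 --> R1 holds and the join is lossless.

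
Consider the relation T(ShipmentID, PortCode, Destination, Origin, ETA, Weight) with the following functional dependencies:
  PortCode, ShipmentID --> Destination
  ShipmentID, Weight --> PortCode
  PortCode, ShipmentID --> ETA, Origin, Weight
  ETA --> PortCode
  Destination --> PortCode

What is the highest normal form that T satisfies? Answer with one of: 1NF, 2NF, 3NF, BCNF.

Candidate keys: {Destination, ShipmentID}, {ETA, ShipmentID}, {PortCode, ShipmentID}, {ShipmentID, Weight}. Prime attributes: {Destination, ETA, PortCode, ShipmentID, Weight}.
For ETA --> PortCode we have {ETA}⁺ = {ETA, PortCode}; {ETA} is not a superkey, so BCNF fails.
Since {PortCode} ⊆ prime attributes and every other non-superkey FD also has a prime right side, the schema is in 3NF.

3NF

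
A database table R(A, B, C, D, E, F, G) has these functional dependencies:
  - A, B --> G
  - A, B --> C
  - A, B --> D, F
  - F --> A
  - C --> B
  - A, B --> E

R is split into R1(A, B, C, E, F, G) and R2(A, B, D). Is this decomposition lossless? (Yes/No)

The shared attributes are {A, B} and {A, B}⁺ = {A, B, C, D, E, F, G}.
Since R1 ⊆ {A, B, C, D, E, F, G}, the intersection is a superkey of R1; the decomposition is lossless.

Yes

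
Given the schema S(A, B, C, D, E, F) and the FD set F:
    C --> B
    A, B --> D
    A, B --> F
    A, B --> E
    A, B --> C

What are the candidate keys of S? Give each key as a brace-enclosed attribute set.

{A, B}, {A, C}

No FD produces {A}, so it must be in every candidate key.
Closure of {A, B} is {A, B, C, D, E, F}, the whole schema; {A, B} is a candidate key.
Closure of {A, C} is {A, B, C, D, E, F}, the whole schema; {A, C} is a candidate key.
No proper subset of any of these is a key, and no other minimal superkey exists.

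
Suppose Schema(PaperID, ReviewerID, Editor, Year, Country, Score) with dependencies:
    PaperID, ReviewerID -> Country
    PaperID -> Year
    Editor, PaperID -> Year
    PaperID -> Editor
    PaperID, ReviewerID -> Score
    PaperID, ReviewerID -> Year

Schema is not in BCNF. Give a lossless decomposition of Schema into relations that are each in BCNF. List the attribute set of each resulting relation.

{Country, PaperID, ReviewerID, Score}; {Editor, PaperID, Year}

Candidate key of the original relation: {PaperID, ReviewerID}.
In {Country, Editor, PaperID, ReviewerID, Score, Year}, {PaperID} is not a superkey ({PaperID}⁺ restricted to this set is {Editor, PaperID, Year}), so split on PaperID -> Editor, Year into {Editor, PaperID, Year} and {Country, PaperID, ReviewerID, Score}.
{Editor, PaperID, Year} has no BCNF violation.
{Country, PaperID, ReviewerID, Score} has no BCNF violation.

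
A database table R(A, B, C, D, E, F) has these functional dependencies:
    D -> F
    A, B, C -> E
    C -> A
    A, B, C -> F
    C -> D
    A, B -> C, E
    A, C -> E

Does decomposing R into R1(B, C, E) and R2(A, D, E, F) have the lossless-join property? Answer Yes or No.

No

R1 ∩ R2 = {E}; its closure under F is {E}.
R1 ⊄ {E} and R2 ⊄ {E}, so the split is lossy.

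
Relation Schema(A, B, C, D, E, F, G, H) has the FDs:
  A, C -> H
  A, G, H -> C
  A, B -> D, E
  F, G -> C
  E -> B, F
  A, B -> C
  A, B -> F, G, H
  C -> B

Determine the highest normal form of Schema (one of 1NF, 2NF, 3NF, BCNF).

Candidate keys: {A, B}, {A, C}, {A, E}, {A, F, G}, {A, G, H}. Prime attributes: {A, B, C, E, F, G, H}.
F, G -> C breaks BCNF: {F, G}⁺ = {B, C, F, G}, so {F, G} is not a superkey.
But every attribute on its right side ({C}) is prime, and the same holds for every other non-superkey FD, so 3NF still holds.

3NF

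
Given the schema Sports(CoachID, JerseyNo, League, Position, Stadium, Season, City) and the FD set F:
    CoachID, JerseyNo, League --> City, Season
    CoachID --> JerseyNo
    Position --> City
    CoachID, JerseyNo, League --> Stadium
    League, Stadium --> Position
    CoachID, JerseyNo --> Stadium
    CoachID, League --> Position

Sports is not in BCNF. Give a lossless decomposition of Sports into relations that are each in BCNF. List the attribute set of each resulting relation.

{City, Position}; {CoachID, JerseyNo, Stadium}; {CoachID, League, Position, Season}

Candidate key of the original relation: {CoachID, League}.
{City, CoachID, JerseyNo, League, Position, Season, Stadium}: {CoachID} determines {CoachID, JerseyNo, Stadium} here but is not a superkey — split on CoachID --> JerseyNo, Stadium, giving {CoachID, JerseyNo, Stadium} and {City, CoachID, League, Position, Season}.
{CoachID, JerseyNo, Stadium}: every determinant is a superkey — BCNF.
{City, CoachID, League, Position, Season}: {Position} determines {City, Position} here but is not a superkey — split on Position --> City, giving {City, Position} and {CoachID, League, Position, Season}.
{City, Position}: every determinant is a superkey — BCNF.
{CoachID, League, Position, Season}: every determinant is a superkey — BCNF.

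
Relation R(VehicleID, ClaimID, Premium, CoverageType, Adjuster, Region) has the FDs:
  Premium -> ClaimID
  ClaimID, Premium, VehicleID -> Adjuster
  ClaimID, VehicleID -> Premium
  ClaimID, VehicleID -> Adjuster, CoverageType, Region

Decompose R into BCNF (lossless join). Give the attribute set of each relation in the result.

Candidate keys of the original relation: {ClaimID, VehicleID}, {Premium, VehicleID}.
In {Adjuster, ClaimID, CoverageType, Premium, Region, VehicleID}, {Premium} is not a superkey ({Premium}⁺ restricted to this set is {ClaimID, Premium}), so split on Premium -> ClaimID into {ClaimID, Premium} and {Adjuster, CoverageType, Premium, Region, VehicleID}.
{ClaimID, Premium}: every determinant is a superkey — BCNF.
{Adjuster, CoverageType, Premium, Region, VehicleID}: every determinant is a superkey — BCNF.

{Adjuster, CoverageType, Premium, Region, VehicleID}; {ClaimID, Premium}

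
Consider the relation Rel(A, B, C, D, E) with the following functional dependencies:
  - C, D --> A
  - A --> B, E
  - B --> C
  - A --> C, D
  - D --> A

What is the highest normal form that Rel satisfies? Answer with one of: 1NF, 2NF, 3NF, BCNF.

2NF

Candidate keys: {A}, {D}. Prime attributes: {A, D}.
B --> C breaks BCNF: {B}⁺ = {B, C}, so {B} is not a superkey.
B --> C has non-prime {C} on the right and a non-superkey on the left, so 3NF fails.
All keys have size 1, which rules out partial dependencies — 2NF is satisfied.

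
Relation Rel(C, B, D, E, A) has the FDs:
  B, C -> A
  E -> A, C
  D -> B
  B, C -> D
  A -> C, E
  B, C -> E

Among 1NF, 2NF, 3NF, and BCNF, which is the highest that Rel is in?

Candidate keys: {A, B}, {A, D}, {B, C}, {B, E}, {C, D}, {D, E}. Prime attributes: {A, B, C, D, E}.
For E -> A, C we have {E}⁺ = {A, C, E}; {E} is not a superkey, so BCNF fails.
But every attribute on its right side ({A, C}) is prime, and the same holds for every other non-superkey FD, so 3NF still holds.

3NF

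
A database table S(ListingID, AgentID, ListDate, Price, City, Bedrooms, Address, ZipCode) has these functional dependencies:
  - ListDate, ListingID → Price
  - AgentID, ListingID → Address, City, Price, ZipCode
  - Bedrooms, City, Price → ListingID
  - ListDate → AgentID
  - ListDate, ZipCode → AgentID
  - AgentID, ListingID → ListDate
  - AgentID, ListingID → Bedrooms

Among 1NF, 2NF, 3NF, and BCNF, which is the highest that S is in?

3NF

Candidate keys: {AgentID, Bedrooms, City, Price}, {AgentID, ListingID}, {Bedrooms, City, ListDate, Price}, {ListDate, ListingID}. Prime attributes: {AgentID, Bedrooms, City, ListDate, ListingID, Price}.
For Bedrooms, City, Price → ListingID we have {Bedrooms, City, Price}⁺ = {Bedrooms, City, ListingID, Price}; {Bedrooms, City, Price} is not a superkey, so BCNF fails.
But every attribute on its right side ({ListingID}) is prime, and the same holds for every other non-superkey FD, so 3NF still holds.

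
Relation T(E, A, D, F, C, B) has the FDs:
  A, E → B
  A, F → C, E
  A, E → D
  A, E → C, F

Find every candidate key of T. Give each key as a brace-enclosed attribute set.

{A} never appears on the right of any FD, so every key must include it.
{A, E}⁺ = {A, B, C, D, E, F}, which is every attribute, so {A, E} is a candidate key.
{A, F}⁺ = {A, B, C, D, E, F}, which is every attribute, so {A, F} is a candidate key.
Any other superkey properly contains one of these, so there are no further candidate keys.

{A, E}, {A, F}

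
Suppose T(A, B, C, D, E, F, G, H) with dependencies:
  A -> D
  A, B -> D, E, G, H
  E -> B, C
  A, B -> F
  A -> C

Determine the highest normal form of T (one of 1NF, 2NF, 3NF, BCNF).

1NF

Candidate keys: {A, B}, {A, E}. Prime attributes: {A, B, E}.
For A -> D we have {A}⁺ = {A, C, D}; {A} is not a superkey, so BCNF fails.
A -> D has non-prime {D} on the right and a non-superkey on the left, so 3NF fails.
Since {A} ⊂ {A, B} and {A}⁺ ⊇ {C, D} with {C, D} non-prime, there is a partial dependency; 2NF fails.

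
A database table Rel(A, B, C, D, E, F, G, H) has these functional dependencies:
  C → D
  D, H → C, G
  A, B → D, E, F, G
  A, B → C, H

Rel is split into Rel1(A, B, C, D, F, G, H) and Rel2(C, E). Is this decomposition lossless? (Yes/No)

No

Common attributes: {C}; their closure is {C, D}.
Rel1 ⊄ {C, D} and Rel2 ⊄ {C, D}, so the split is lossy.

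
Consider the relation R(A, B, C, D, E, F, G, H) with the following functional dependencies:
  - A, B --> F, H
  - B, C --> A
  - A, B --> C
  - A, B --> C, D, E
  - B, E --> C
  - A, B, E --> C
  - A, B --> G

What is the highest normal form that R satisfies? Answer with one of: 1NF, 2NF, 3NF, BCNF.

Candidate keys: {A, B}, {B, C}, {B, E}. Prime attributes: {A, B, C, E}.
Every FD has a superkey on the left, so the relation is in BCNF.

BCNF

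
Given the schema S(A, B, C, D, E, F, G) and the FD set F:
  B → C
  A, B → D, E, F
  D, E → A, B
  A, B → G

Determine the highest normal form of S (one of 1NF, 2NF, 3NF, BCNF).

1NF

Candidate keys: {A, B}, {D, E}. Prime attributes: {A, B, D, E}.
For B → C we have {B}⁺ = {B, C}; {B} is not a superkey, so BCNF fails.
B → C has non-prime {C} on the right and a non-superkey on the left, so 3NF fails.
Since {B} ⊂ {A, B} and {B}⁺ ⊇ {C} with {C} non-prime, there is a partial dependency; 2NF fails.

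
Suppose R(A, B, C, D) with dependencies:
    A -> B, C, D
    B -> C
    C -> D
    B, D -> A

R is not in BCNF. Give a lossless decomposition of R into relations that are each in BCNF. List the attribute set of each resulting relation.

Candidate keys of the original relation: {A}, {B}.
Within {A, B, C, D}: {C}⁺ ∩ {A, B, C, D} = {C, D}, not the whole set, so C -> D violates BCNF; decompose into {C, D} and {A, B, C}.
{C, D}: every determinant is a superkey — BCNF.
{A, B, C}: every determinant is a superkey — BCNF.

{A, B, C}; {C, D}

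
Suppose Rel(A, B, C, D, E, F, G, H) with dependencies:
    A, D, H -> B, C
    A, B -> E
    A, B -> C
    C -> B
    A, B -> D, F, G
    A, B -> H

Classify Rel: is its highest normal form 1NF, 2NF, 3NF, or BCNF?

3NF

Candidate keys: {A, B}, {A, C}, {A, D, H}. Prime attributes: {A, B, C, D, H}.
C -> B breaks BCNF: {C}⁺ = {B, C}, so {C} is not a superkey.
But every attribute on its right side ({B}) is prime, and the same holds for every other non-superkey FD, so 3NF still holds.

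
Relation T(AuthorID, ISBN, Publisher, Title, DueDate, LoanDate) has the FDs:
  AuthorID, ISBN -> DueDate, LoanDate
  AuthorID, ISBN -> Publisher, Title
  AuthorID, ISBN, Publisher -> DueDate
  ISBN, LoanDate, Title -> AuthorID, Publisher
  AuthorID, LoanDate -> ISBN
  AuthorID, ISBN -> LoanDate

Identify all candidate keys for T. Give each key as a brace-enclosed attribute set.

Closure of {AuthorID, ISBN} is {AuthorID, DueDate, ISBN, LoanDate, Publisher, Title}, the whole schema; {AuthorID, ISBN} is a candidate key.
Closure of {AuthorID, LoanDate} is {AuthorID, DueDate, ISBN, LoanDate, Publisher, Title}, the whole schema; {AuthorID, LoanDate} is a candidate key.
Closure of {ISBN, LoanDate, Title} is {AuthorID, DueDate, ISBN, LoanDate, Publisher, Title}, the whole schema; {ISBN, LoanDate, Title} is a candidate key.
Any other superkey properly contains one of these, so there are no further candidate keys.

{AuthorID, ISBN}, {AuthorID, LoanDate}, {ISBN, LoanDate, Title}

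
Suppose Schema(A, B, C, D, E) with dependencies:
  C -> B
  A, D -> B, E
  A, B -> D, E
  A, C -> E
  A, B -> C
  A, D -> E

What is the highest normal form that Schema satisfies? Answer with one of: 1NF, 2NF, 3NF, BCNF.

3NF

Candidate keys: {A, B}, {A, C}, {A, D}. Prime attributes: {A, B, C, D}.
For C -> B we have {C}⁺ = {B, C}; {C} is not a superkey, so BCNF fails.
Since {B} ⊆ prime attributes and every other non-superkey FD also has a prime right side, the schema is in 3NF.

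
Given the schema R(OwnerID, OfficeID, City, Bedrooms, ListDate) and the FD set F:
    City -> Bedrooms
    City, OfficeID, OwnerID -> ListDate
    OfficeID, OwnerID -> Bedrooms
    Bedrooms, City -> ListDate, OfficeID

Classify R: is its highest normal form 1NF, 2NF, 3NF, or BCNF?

1NF

Candidate key: {City, OwnerID}. Prime attributes: {City, OwnerID}.
For City -> Bedrooms we have {City}⁺ = {Bedrooms, City, ListDate, OfficeID}; {City} is not a superkey, so BCNF fails.
City -> Bedrooms has non-prime {Bedrooms} on the right and a non-superkey on the left, so 3NF fails.
The proper key subset {City} of {City, OwnerID} determines non-prime {Bedrooms, ListDate, OfficeID}, so the relation is not even in 2NF.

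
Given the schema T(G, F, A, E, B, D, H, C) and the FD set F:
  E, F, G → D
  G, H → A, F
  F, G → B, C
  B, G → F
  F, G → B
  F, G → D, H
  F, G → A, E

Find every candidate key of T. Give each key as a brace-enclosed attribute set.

{B, G}, {F, G}, {G, H}

Attributes never on any right-hand side: {G} — every candidate key must contain it.
{B, G}⁺ = {A, B, C, D, E, F, G, H}, which is every attribute, so {B, G} is a candidate key.
{F, G}⁺ = {A, B, C, D, E, F, G, H}, which is every attribute, so {F, G} is a candidate key.
{G, H}⁺ = {A, B, C, D, E, F, G, H}, which is every attribute, so {G, H} is a candidate key.
No proper subset of any of these is a key, and no other minimal superkey exists.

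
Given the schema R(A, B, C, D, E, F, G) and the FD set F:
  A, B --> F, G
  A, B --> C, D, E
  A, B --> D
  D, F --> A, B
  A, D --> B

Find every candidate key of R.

{A, B}⁺ = {A, B, C, D, E, F, G} — all of the relation — so {A, B} is a candidate key.
{A, D}⁺ = {A, B, C, D, E, F, G} — all of the relation — so {A, D} is a candidate key.
{D, F}⁺ = {A, B, C, D, E, F, G} — all of the relation — so {D, F} is a candidate key.
These are minimal and exhaustive — every other superkey contains one of them.

{A, B}, {A, D}, {D, F}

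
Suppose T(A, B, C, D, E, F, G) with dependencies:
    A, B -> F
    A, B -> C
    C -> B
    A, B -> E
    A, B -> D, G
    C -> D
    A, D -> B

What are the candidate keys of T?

{A, B}, {A, C}, {A, D}

{A} never appears on the right of any FD, so every key must include it.
Closure of {A, B} is {A, B, C, D, E, F, G}, the whole schema; {A, B} is a candidate key.
Closure of {A, C} is {A, B, C, D, E, F, G}, the whole schema; {A, C} is a candidate key.
Closure of {A, D} is {A, B, C, D, E, F, G}, the whole schema; {A, D} is a candidate key.
No proper subset of any of these is a key, and no other minimal superkey exists.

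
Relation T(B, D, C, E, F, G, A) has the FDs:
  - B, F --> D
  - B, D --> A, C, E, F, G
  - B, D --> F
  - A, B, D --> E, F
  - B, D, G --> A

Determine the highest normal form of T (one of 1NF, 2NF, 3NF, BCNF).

Candidate keys: {B, D}, {B, F}. Prime attributes: {B, D, F}.
Each dependency's left side is a superkey — BCNF holds.

BCNF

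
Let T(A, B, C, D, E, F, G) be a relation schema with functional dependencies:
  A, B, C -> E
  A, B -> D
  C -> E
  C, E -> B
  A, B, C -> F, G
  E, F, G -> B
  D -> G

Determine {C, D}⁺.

{B, C, D, E, G}

Start with {C, D}.
C -> E applies; add {E} → now {C, D, E}.
C, E -> B applies; add {B} → now {B, C, D, E}.
D -> G applies; add {G} → now {B, C, D, E, G}.
No further FD applies.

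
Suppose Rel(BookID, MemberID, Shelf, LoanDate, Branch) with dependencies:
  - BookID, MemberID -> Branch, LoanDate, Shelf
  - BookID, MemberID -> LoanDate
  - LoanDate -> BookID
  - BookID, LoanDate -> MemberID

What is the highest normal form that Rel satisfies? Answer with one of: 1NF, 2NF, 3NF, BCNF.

BCNF

Candidate keys: {BookID, MemberID}, {LoanDate}. Prime attributes: {BookID, LoanDate, MemberID}.
The left-hand side of every FD is a superkey, so BCNF is satisfied.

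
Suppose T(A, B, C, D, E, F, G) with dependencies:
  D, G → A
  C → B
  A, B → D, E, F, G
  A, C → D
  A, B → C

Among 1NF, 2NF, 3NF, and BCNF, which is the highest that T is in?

Candidate keys: {A, B}, {A, C}, {B, D, G}, {C, D, G}. Prime attributes: {A, B, C, D, G}.
D, G → A: {D, G}⁺ = {A, D, G}, which is not all of the attributes, so the left side is not a superkey — BCNF is violated.
Since {A} ⊆ prime attributes and every other non-superkey FD also has a prime right side, the schema is in 3NF.

3NF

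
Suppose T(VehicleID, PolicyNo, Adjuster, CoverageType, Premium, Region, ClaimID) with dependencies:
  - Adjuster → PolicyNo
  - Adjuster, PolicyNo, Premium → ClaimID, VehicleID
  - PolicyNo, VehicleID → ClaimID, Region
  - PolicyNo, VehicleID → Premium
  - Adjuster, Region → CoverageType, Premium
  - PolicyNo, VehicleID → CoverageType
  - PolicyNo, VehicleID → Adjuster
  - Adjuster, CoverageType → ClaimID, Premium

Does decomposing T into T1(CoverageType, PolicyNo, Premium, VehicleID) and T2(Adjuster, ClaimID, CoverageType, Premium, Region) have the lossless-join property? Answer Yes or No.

No

The shared attributes are {CoverageType, Premium} and {CoverageType, Premium}⁺ = {CoverageType, Premium}.
Neither T1 nor T2 is contained in that closure, so the decomposition is lossy.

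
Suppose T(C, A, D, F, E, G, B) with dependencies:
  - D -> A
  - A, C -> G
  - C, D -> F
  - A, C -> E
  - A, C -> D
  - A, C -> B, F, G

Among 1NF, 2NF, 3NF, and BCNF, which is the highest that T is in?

3NF

Candidate keys: {A, C}, {C, D}. Prime attributes: {A, C, D}.
D -> A: {D}⁺ = {A, D}, which is not all of the attributes, so the left side is not a superkey — BCNF is violated.
Since {A} ⊆ prime attributes and every other non-superkey FD also has a prime right side, the schema is in 3NF.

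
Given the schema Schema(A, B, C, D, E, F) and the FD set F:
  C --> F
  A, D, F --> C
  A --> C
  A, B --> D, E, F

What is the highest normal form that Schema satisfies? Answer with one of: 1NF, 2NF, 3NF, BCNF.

1NF

Candidate key: {A, B}. Prime attributes: {A, B}.
For C --> F we have {C}⁺ = {C, F}; {C} is not a superkey, so BCNF fails.
Because {F} is non-prime and the left side of C --> F is not a superkey, the relation is not in 3NF.
{A} is a proper subset of the key {A, B}, and {A}⁺ contains the non-prime attributes {C, F} — a partial dependency, so 2NF is violated.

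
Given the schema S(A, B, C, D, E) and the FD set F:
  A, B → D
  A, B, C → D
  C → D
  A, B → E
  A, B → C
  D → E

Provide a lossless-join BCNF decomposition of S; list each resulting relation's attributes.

Candidate key of the original relation: {A, B}.
In {A, B, C, D, E}, {C} is not a superkey ({C}⁺ restricted to this set is {C, D, E}), so split on C → D, E into {C, D, E} and {A, B, C}.
In {C, D, E}, {D} is not a superkey ({D}⁺ restricted to this set is {D, E}), so split on D → E into {D, E} and {C, D}.
{D, E} is in BCNF.
{C, D} is in BCNF.
{A, B, C} is in BCNF.

{A, B, C}; {C, D}; {D, E}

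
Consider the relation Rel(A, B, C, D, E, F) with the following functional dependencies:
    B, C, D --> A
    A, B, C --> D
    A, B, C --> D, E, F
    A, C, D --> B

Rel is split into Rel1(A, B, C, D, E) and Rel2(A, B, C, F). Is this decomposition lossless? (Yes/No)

Yes

Rel1 ∩ Rel2 = {A, B, C}; its closure under F is {A, B, C, D, E, F}.
Since Rel1 ⊆ {A, B, C, D, E, F}, the intersection is a superkey of Rel1; the decomposition is lossless.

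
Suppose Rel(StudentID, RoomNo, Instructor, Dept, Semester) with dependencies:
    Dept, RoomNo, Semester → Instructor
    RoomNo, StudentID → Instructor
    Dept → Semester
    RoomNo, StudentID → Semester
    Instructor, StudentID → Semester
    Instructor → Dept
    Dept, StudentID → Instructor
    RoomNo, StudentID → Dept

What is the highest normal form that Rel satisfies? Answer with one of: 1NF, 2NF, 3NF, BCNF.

Candidate key: {RoomNo, StudentID}. Prime attributes: {RoomNo, StudentID}.
Dept, RoomNo, Semester → Instructor: {Dept, RoomNo, Semester}⁺ = {Dept, Instructor, RoomNo, Semester}, which is not all of the attributes, so the left side is not a superkey — BCNF is violated.
Dept, RoomNo, Semester → Instructor has non-prime {Instructor} on the right and a non-superkey on the left, so 3NF fails.
No proper subset of a key has a non-prime attribute in its closure, so there is no partial dependency; 2NF holds.

2NF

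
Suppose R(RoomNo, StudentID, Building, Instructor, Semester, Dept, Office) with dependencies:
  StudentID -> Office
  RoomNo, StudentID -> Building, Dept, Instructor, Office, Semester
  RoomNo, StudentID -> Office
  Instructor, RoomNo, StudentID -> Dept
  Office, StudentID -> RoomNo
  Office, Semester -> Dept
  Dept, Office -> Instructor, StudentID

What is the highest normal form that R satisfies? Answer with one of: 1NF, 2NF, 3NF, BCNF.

BCNF

Candidate keys: {Dept, Office}, {Office, Semester}, {StudentID}. Prime attributes: {Dept, Office, Semester, StudentID}.
The left-hand side of every FD is a superkey, so BCNF is satisfied.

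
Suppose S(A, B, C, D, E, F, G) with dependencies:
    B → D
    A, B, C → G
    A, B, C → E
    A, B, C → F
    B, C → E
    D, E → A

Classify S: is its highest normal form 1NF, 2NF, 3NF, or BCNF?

Candidate key: {B, C}. Prime attributes: {B, C}.
For B → D we have {B}⁺ = {B, D}; {B} is not a superkey, so BCNF fails.
Because {D} is non-prime and the left side of B → D is not a superkey, the relation is not in 3NF.
Since {B} ⊂ {B, C} and {B}⁺ ⊇ {D} with {D} non-prime, there is a partial dependency; 2NF fails.

1NF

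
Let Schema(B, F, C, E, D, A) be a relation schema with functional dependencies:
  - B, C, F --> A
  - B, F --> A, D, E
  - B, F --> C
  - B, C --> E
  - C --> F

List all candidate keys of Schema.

No FD produces {B}, so it must be in every candidate key.
{B, C}⁺ = {A, B, C, D, E, F}, which is every attribute, so {B, C} is a candidate key.
{B, F}⁺ = {A, B, C, D, E, F}, which is every attribute, so {B, F} is a candidate key.
No proper subset of any of these is a key, and no other minimal superkey exists.

{B, C}, {B, F}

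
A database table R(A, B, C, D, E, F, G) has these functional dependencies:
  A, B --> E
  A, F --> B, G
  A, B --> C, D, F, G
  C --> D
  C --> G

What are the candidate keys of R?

{A} never appears on the right of any FD, so every key must include it.
{A, B}⁺ = {A, B, C, D, E, F, G} — all of the relation — so {A, B} is a candidate key.
{A, F}⁺ = {A, B, C, D, E, F, G} — all of the relation — so {A, F} is a candidate key.
These are minimal and exhaustive — every other superkey contains one of them.

{A, B}, {A, F}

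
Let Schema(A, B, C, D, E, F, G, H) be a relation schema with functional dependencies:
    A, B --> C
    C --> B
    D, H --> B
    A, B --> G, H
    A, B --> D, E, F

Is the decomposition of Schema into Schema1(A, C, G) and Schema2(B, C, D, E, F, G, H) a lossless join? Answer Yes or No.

No

Common attributes: {C, G}; their closure is {B, C, G}.
Neither Schema1 nor Schema2 is contained in that closure, so the decomposition is lossy.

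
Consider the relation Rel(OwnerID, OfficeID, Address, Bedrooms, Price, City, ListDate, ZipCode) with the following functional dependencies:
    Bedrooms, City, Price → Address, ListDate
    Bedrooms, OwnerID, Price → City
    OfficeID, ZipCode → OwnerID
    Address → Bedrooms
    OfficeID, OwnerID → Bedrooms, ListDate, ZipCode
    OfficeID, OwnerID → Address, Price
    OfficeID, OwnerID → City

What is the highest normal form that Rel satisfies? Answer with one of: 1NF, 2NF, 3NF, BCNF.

Candidate keys: {OfficeID, OwnerID}, {OfficeID, ZipCode}. Prime attributes: {OfficeID, OwnerID, ZipCode}.
For Bedrooms, City, Price → Address, ListDate we have {Bedrooms, City, Price}⁺ = {Address, Bedrooms, City, ListDate, Price}; {Bedrooms, City, Price} is not a superkey, so BCNF fails.
Because {Address, ListDate} are non-prime and the left side of Bedrooms, City, Price → Address, ListDate is not a superkey, the relation is not in 3NF.
No non-prime attribute depends on a proper subset of any candidate key, so 2NF holds.

2NF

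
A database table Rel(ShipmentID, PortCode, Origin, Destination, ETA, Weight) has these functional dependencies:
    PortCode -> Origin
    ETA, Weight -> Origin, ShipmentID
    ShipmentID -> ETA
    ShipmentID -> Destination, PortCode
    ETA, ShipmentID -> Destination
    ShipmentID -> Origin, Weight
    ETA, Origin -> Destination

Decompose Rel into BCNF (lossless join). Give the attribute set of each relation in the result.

Candidate keys of the original relation: {ETA, Weight}, {ShipmentID}.
Within {Destination, ETA, Origin, PortCode, ShipmentID, Weight}: {PortCode}⁺ ∩ {Destination, ETA, Origin, PortCode, ShipmentID, Weight} = {Origin, PortCode}, not the whole set, so PortCode -> Origin violates BCNF; decompose into {Origin, PortCode} and {Destination, ETA, PortCode, ShipmentID, Weight}.
{Origin, PortCode} is in BCNF.
Within {Destination, ETA, PortCode, ShipmentID, Weight}: {ETA, PortCode}⁺ ∩ {Destination, ETA, PortCode, ShipmentID, Weight} = {Destination, ETA, PortCode}, not the whole set, so ETA, PortCode -> Destination violates BCNF; decompose into {Destination, ETA, PortCode} and {ETA, PortCode, ShipmentID, Weight}.
{Destination, ETA, PortCode} is in BCNF.
{ETA, PortCode, ShipmentID, Weight} is in BCNF.

{Destination, ETA, PortCode}; {ETA, PortCode, ShipmentID, Weight}; {Origin, PortCode}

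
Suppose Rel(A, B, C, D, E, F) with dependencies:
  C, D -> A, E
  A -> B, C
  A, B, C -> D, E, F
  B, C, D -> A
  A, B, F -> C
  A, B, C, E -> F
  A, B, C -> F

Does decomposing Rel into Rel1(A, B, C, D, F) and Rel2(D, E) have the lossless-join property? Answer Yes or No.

No

Rel1 ∩ Rel2 = {D}; its closure under F is {D}.
Rel1 ⊄ {D} and Rel2 ⊄ {D}, so the split is lossy.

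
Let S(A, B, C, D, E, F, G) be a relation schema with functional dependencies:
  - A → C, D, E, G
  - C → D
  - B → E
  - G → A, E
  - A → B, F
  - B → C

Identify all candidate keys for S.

{A} is a candidate key since {A}⁺ = {A, B, C, D, E, F, G} covers every attribute.
{G} is a candidate key since {G}⁺ = {A, B, C, D, E, F, G} covers every attribute.
Any other superkey properly contains one of these, so there are no further candidate keys.

{A}, {G}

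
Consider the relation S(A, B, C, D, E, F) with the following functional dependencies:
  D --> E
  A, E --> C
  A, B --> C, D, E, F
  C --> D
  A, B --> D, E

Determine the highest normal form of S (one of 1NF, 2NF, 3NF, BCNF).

2NF

Candidate key: {A, B}. Prime attributes: {A, B}.
D --> E breaks BCNF: {D}⁺ = {D, E}, so {D} is not a superkey.
D --> E determines the non-prime attribute {E} from a non-superkey — 3NF is violated.
No non-prime attribute depends on a proper subset of any candidate key, so 2NF holds.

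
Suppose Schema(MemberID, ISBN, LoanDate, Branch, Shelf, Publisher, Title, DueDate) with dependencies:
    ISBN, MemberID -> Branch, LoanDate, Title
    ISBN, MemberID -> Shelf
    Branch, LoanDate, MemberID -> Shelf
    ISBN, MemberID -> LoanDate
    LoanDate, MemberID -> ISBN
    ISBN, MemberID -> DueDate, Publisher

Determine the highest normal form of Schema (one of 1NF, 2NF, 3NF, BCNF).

BCNF

Candidate keys: {ISBN, MemberID}, {LoanDate, MemberID}. Prime attributes: {ISBN, LoanDate, MemberID}.
The left-hand side of every FD is a superkey, so BCNF is satisfied.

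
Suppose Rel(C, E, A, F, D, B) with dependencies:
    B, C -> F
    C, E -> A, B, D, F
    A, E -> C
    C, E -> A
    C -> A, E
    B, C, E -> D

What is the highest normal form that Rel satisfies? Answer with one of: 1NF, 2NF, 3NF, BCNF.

BCNF

Candidate keys: {A, E}, {C}. Prime attributes: {A, C, E}.
Every FD has a superkey on the left, so the relation is in BCNF.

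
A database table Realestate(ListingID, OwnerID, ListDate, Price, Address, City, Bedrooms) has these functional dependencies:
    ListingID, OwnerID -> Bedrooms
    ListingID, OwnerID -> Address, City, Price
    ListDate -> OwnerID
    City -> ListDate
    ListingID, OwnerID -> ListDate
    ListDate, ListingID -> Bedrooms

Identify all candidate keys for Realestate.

{City, ListingID}, {ListDate, ListingID}, {ListingID, OwnerID}

No FD produces {ListingID}, so it must be in every candidate key.
{City, ListingID}⁺ = {Address, Bedrooms, City, ListDate, ListingID, OwnerID, Price} — all of the relation — so {City, ListingID} is a candidate key.
{ListDate, ListingID}⁺ = {Address, Bedrooms, City, ListDate, ListingID, OwnerID, Price} — all of the relation — so {ListDate, ListingID} is a candidate key.
{ListingID, OwnerID}⁺ = {Address, Bedrooms, City, ListDate, ListingID, OwnerID, Price} — all of the relation — so {ListingID, OwnerID} is a candidate key.
These are minimal and exhaustive — every other superkey contains one of them.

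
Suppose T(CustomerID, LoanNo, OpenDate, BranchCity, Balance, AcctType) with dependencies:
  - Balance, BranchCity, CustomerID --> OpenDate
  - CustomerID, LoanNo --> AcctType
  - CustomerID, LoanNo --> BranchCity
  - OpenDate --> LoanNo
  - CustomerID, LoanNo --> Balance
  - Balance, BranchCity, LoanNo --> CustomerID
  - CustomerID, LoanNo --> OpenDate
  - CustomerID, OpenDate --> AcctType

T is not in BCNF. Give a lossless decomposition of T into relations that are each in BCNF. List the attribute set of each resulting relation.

Candidate keys of the original relation: {Balance, BranchCity, CustomerID}, {Balance, BranchCity, LoanNo}, {Balance, BranchCity, OpenDate}, {CustomerID, LoanNo}, {CustomerID, OpenDate}.
In {AcctType, Balance, BranchCity, CustomerID, LoanNo, OpenDate}, {OpenDate} is not a superkey ({OpenDate}⁺ restricted to this set is {LoanNo, OpenDate}), so split on OpenDate --> LoanNo into {LoanNo, OpenDate} and {AcctType, Balance, BranchCity, CustomerID, OpenDate}.
{LoanNo, OpenDate} is in BCNF.
{AcctType, Balance, BranchCity, CustomerID, OpenDate} is in BCNF.

{AcctType, Balance, BranchCity, CustomerID, OpenDate}; {LoanNo, OpenDate}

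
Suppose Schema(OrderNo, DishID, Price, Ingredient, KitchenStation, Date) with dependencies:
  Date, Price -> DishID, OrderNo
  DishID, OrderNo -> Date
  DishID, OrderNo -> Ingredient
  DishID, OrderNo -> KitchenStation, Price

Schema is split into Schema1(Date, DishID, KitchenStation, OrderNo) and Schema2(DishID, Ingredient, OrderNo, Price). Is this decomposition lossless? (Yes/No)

The shared attributes are {DishID, OrderNo} and {DishID, OrderNo}⁺ = {Date, DishID, Ingredient, KitchenStation, OrderNo, Price}.
This includes all of Schema1, so the common attributes are a superkey of Schema1 — the join is lossless.

Yes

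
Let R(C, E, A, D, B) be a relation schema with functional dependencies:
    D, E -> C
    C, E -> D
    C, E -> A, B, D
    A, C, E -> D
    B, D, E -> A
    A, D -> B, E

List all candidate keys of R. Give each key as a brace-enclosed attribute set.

Closure of {A, D} is {A, B, C, D, E}, the whole schema; {A, D} is a candidate key.
Closure of {C, E} is {A, B, C, D, E}, the whole schema; {C, E} is a candidate key.
Closure of {D, E} is {A, B, C, D, E}, the whole schema; {D, E} is a candidate key.
Any other superkey properly contains one of these, so there are no further candidate keys.

{A, D}, {C, E}, {D, E}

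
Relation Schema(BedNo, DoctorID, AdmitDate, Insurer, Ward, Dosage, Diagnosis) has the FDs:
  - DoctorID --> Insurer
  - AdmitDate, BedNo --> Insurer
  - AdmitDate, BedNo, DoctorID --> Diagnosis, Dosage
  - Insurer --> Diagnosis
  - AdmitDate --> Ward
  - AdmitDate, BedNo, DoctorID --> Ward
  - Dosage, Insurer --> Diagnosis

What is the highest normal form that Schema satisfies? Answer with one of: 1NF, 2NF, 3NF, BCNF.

1NF

Candidate key: {AdmitDate, BedNo, DoctorID}. Prime attributes: {AdmitDate, BedNo, DoctorID}.
For DoctorID --> Insurer we have {DoctorID}⁺ = {Diagnosis, DoctorID, Insurer}; {DoctorID} is not a superkey, so BCNF fails.
DoctorID --> Insurer has non-prime {Insurer} on the right and a non-superkey on the left, so 3NF fails.
Since {AdmitDate} ⊂ {AdmitDate, BedNo, DoctorID} and {AdmitDate}⁺ ⊇ {Ward} with {Ward} non-prime, there is a partial dependency; 2NF fails.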